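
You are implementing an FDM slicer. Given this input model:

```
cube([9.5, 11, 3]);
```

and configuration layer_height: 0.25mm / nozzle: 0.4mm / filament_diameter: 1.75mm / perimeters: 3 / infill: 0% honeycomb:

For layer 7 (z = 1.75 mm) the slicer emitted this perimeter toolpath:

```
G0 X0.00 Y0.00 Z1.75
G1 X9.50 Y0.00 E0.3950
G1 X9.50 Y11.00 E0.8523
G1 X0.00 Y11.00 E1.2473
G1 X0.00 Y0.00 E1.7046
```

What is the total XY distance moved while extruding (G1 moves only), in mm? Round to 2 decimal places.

Sum the Euclidean lengths of each G1 segment: total = 41.00 mm.

41.00 mm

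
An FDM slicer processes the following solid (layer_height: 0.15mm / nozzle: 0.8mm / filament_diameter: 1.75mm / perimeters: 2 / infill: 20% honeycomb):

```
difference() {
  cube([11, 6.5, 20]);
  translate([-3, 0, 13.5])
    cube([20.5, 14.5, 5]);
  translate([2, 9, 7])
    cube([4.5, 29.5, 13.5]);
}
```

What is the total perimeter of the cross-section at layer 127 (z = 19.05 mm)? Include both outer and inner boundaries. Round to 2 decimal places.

At z = 19.05 mm: the cube (footprint 11×6.5) is included at this height (perimeter 35.00 mm); the cube at (-3, 0) does not reach this height (z outside [13.5, 18.5]); the cube at (2, 9) (footprint 4.5×29.5) is included at this height (perimeter 68.00 mm); Subtracting the remaining from the first: starting from the 11×6.5 cube, the 4.5×29.5 cube at (2, 9) misses the remaining region (no effect) — boundary = 35.00 mm. Overall, the cross-section is a single solid region. Total boundary length (outer) = 35.00 mm.

35.00 mm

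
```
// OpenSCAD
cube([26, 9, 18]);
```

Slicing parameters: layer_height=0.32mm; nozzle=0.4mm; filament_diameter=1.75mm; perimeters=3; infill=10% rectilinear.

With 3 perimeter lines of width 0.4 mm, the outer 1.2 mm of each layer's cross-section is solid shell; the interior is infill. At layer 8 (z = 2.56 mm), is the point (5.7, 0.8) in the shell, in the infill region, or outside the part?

At z = 2.56 mm: the cube is present — its section is the full 26×9 rectangle. Overall, the cross-section is a single solid region. The nearest boundary edge runs (0.00, 0.00)→(26.00, 0.00); distance from the point to it = 0.80 mm. The point is inside the cross-section, 0.80 mm from the nearest boundary — within the 1.2 mm shell band (3 × 0.4).

shell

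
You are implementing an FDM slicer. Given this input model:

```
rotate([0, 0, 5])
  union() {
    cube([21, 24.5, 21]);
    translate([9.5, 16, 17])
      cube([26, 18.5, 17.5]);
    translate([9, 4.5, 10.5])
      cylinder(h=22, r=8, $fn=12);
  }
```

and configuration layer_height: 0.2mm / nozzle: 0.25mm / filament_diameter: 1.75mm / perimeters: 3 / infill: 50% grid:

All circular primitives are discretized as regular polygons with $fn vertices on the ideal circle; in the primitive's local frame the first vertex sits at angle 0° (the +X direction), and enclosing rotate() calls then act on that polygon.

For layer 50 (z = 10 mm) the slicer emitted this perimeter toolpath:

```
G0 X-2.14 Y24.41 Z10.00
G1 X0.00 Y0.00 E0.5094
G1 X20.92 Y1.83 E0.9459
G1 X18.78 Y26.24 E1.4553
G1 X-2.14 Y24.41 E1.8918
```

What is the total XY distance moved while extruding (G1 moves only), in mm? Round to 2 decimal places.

91.01 mm

Sum the Euclidean lengths of each G1 segment: total = 91.01 mm.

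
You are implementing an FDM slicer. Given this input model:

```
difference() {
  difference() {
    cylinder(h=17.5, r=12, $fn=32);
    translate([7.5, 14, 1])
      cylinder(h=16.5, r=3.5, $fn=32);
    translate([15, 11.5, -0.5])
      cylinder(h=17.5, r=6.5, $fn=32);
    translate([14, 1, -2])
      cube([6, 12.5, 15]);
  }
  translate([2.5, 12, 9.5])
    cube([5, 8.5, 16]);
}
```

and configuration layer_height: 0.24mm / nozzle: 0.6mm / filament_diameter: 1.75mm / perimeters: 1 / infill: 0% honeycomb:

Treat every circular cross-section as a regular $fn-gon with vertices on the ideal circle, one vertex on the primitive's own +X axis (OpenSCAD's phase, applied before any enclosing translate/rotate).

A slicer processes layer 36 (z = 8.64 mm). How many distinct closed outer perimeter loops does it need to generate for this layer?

At z = 8.64 mm: the cylinder: section is a regular 32-gon, circumradius r=12; the cylinder at (7.5, 14): section is a regular 32-gon, circumradius r=3.5; the cylinder at (15, 11.5): section is a regular 32-gon, circumradius r=6.5; the cube at (14, 1) is present — its section is the full 6×12.5 rectangle; Subtracting the remaining from the first: starting from the r=12 cylinder, the r=3.5 cylinder at (7.5, 14) misses the remaining region (no effect); the r=6.5 cylinder at (15, 11.5) misses the remaining region (no effect); the 6×12.5 cube at (14, 1) misses the remaining region (no effect) — 1 connected region; the cube at (2.5, 12) is not intersected at this z (z outside [9.5, 25.5]); After the difference (first − rest): none of the subtracted shapes is present at this height, so the result so far is unchanged — 1 connected region. The result has 1 disconnected region.

1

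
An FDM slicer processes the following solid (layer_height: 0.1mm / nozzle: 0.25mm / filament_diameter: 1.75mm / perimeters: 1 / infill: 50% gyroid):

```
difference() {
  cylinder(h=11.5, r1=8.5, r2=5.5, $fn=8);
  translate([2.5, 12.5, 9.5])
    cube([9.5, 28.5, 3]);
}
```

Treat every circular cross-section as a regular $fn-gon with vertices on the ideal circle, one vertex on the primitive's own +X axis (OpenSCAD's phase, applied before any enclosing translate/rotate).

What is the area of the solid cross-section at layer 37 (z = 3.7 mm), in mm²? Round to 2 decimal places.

160.58 mm²

At z = 3.7 mm: the cone (r1=8.5→r2=5.5) has section circumradius 7.535 here — a regular 8-gon (area = (8/2)·7.535²·sin(360°/8) = 160.58 mm²); the cube at (2.5, 12.5) does not reach this height (z outside [9.5, 12.5]); Subtracting the remaining from the first: none of the subtracted shapes is present at this height, so the cone is unchanged — area = 160.58 mm². Overall, the cross-section is a single solid region. Net area = 160.58 mm².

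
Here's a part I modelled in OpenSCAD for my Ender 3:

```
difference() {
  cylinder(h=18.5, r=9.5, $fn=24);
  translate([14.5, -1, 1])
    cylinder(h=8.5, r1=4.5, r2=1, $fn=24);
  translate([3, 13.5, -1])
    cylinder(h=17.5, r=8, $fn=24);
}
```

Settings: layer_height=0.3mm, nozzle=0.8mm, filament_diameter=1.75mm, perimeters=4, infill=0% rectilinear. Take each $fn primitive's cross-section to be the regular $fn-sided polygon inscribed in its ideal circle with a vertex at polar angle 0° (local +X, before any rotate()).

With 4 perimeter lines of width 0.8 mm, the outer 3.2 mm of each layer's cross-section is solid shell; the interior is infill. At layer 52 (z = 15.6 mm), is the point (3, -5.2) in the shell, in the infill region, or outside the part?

At z = 15.6 mm: the r=9.5 cylinder gives a regular 24-gon of circumradius 9.5 (constant along its height); the cone at (14.5, -1) is not intersected at this z (z outside [1, 9.5]); the cylinder at (3, 13.5): section is a regular 24-gon, circumradius r=8; Subtracting the remaining from the first: starting from the r=9.5 cylinder, the r=8 cylinder at (3, 13.5) partially overlaps it — only the 25.59 mm² overlap (of its 198.77 mm²) is removed, clipping the outline — 1 connected region. Overall, the cross-section is a single solid region. The nearest boundary edge runs (4.75, -8.23)→(2.46, -9.18); distance from the point to it = 3.47 mm. The point is inside the cross-section and 3.47 mm from the nearest boundary — more than the 3.2 mm shell width (4 × 0.8), so it's in the infill interior.

infill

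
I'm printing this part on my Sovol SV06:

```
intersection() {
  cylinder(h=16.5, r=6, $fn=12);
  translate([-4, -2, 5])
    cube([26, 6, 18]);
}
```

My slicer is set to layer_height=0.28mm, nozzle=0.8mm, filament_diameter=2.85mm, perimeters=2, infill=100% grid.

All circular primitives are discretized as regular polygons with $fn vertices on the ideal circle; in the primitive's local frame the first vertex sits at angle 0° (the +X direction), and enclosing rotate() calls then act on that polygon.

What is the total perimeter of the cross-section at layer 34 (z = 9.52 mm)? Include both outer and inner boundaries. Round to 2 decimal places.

At z = 9.52 mm: the cylinder: section is a regular 12-gon, circumradius r=6 (perimeter = 2·12·6.000·sin(180°/12) = 37.27 mm); the cube at (-4, -2) is present — its section is the full 26×6 rectangle (perimeter 64.00 mm); Keeping only the common overlap: the 26×6 cube at (-4, -2) partially overlaps the r=6 cylinder; clipping to the common part keeps 56.95 mm² — boundary = 30.25 mm. Overall, the cross-section is a single solid region. Total boundary length (outer) = 30.25 mm.

30.25 mm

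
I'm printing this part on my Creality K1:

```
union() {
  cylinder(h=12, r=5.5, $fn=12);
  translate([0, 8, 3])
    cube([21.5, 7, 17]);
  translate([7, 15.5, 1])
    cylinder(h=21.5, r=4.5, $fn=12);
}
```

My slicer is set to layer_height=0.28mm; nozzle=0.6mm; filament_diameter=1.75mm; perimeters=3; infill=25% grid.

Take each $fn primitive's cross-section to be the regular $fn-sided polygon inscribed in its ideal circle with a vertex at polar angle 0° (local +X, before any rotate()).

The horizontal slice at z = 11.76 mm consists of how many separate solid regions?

At z = 11.76 mm: the cylinder: section is a regular 12-gon, circumradius r=5.5; the 21.5×7 cube at (0, 8) contributes its full rectangle; the r=4.5 cylinder at (7, 15.5) gives a regular 12-gon of circumradius 4.5 (constant along its height); Combining (union): the regions partially overlap (shared area 25.94 mm²), so overlapping operands fuse into one piece — 2 connected regions. The result has 2 disconnected regions.

2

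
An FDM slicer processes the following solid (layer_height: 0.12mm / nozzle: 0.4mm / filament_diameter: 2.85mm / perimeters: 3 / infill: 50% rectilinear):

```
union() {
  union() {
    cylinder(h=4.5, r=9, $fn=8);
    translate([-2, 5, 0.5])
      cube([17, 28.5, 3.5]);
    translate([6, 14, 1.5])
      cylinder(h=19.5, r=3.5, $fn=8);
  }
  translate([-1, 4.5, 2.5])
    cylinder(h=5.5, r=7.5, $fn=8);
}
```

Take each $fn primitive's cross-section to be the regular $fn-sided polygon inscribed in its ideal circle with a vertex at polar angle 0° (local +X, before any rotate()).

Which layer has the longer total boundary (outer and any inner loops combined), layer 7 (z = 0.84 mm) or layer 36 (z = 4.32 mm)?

layer 7 (z = 0.84 mm)

Layer 7 (z = 0.84): the r=9 cylinder gives a regular 8-gon of circumradius 9 (constant along its height) (perimeter = 2·8·9.000·sin(180°/8) = 55.11 mm); the cube at (-2, 5) is present — its section is the full 17×28.5 rectangle (perimeter 91.00 mm); the cylinder at (6, 14) does not reach this height (z outside [1.5, 21]); Taking the union: the regions partially overlap (shared area 24.62 mm²), so the edge portions inside another operand are dropped and the merged outline is re-measured after clipping — boundary = 123.48 mm; the cylinder at (-1, 4.5) does not reach this height (z outside [2.5, 8]); Combining (union): only that combined region is present, so the union is just that shape — boundary = 123.48 mm. So its perimeter = 123.48 mm. Layer 36 (z = 4.32): the r=9 cylinder contributes a regular 8-gon of circumradius 9 (perimeter = 2·8·9.000·sin(180°/8) = 55.11 mm); the cube at (-2, 5) is not intersected at this z (z outside [0.5, 4]); the r=3.5 cylinder at (6, 14) gives a regular 8-gon of circumradius 3.5 (constant along its height) (perimeter = 2·8·3.500·sin(180°/8) = 21.43 mm); Combining (union): the 2 present regions are separate (no shared area or edge), so areas and boundary lengths simply add and each stays a separate island — boundary = 76.54 mm; the cylinder at (-1, 4.5): section is a regular 8-gon, circumradius r=7.5 (perimeter = 2·8·7.500·sin(180°/8) = 45.92 mm); Combining (union): the regions partially overlap (shared area 119.08 mm²), so the edge portions inside another operand are dropped and the merged outline is re-measured after clipping — boundary = 82.17 mm. So its perimeter = 82.17 mm. Layer 7 is larger (123.48 vs 82.17 mm).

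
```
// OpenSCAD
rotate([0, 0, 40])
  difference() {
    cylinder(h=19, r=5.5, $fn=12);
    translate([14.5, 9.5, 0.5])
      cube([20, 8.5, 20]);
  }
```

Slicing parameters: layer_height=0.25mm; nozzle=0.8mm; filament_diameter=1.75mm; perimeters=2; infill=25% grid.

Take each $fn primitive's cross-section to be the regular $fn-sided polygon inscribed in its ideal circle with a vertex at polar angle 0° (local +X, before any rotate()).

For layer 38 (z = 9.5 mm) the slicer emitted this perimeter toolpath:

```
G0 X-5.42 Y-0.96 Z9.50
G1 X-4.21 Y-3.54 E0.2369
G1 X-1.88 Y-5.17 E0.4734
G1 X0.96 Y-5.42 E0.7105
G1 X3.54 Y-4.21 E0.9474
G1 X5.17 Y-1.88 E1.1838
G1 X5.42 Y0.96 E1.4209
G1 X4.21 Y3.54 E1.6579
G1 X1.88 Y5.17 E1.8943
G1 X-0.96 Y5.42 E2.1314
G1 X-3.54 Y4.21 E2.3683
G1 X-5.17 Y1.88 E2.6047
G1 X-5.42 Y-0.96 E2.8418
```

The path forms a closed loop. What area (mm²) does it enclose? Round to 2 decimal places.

90.82 mm²

Apply the shoelace formula to the sequence of (X, Y) vertices; enclosed area = 90.82 mm².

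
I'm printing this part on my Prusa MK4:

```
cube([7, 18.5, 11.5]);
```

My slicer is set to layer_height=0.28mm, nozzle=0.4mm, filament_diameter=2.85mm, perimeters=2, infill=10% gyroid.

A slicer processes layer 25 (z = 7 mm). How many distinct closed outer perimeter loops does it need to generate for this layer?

At z = 7 mm: the cube (footprint 7×18.5) is included at this height. The result has 1 disconnected region.

1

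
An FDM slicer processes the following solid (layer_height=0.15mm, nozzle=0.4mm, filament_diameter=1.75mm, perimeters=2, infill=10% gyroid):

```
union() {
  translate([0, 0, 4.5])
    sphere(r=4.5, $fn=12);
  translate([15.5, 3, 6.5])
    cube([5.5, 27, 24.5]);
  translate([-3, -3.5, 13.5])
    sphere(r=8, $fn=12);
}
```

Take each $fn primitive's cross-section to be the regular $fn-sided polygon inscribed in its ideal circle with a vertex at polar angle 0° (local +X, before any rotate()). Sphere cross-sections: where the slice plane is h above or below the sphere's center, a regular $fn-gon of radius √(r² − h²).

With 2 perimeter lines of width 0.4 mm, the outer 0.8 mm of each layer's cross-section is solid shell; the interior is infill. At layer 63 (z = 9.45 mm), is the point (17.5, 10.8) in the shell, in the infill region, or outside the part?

infill

At z = 9.45 mm: the sphere is not intersected at this z (|z−center|=4.950 > r=4.5); the cube at (15.5, 3) is present — its section is the full 5.5×27 rectangle; the r=8 sphere at (-3, -3.5) slices to a regular 12-gon of circumradius 6.899 (√(r²−h²) with h=4.05 from center); Taking the union: the 2 present regions are separate (no shared area or edge), so areas and boundary lengths simply add and each stays a separate island — 2 connected regions. Overall, the cross-section has 2 separate islands. The nearest boundary edge runs (15.50, 3.00)→(15.50, 30.00); distance from the point to it = 2.00 mm. (Shell/infill is judged within the island containing the point — the largest one.) The point is inside the cross-section and 2.00 mm from the nearest boundary — more than the 0.8 mm shell width (2 × 0.4), so it's in the infill interior.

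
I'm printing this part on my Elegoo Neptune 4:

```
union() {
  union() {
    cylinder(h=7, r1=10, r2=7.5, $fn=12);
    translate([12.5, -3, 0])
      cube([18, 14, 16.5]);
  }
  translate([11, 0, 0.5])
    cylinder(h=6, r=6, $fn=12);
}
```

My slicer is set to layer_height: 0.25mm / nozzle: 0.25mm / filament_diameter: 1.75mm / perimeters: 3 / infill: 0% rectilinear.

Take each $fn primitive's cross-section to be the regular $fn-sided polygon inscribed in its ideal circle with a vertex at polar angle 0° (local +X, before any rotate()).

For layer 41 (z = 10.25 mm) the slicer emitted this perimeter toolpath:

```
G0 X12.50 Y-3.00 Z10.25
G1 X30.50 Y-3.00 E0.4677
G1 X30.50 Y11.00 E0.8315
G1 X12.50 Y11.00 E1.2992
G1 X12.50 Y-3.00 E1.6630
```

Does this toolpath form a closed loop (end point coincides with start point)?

Start point (G0): (12.50, -3.00). End point (last G1): the path returns to the start — closed.

yes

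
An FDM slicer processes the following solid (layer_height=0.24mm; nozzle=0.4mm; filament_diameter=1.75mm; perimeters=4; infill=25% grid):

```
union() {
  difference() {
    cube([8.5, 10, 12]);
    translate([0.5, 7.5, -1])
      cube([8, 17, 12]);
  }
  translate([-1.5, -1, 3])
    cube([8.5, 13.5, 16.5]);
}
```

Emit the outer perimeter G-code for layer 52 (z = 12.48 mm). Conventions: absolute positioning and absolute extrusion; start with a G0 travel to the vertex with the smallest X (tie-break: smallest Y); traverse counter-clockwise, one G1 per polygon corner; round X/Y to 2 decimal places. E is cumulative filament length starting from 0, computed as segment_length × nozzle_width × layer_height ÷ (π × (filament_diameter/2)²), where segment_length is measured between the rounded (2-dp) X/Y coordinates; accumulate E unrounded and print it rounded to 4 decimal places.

G0 X-1.50 Y-1.00 Z12.48
G1 X7.00 Y-1.00 E0.3393
G1 X7.00 Y12.50 E0.8781
G1 X-1.50 Y12.50 E1.2173
G1 X-1.50 Y-1.00 E1.7561

At z = 12.48 mm: the cube is absent (z outside [0, 12]); the cube at (0.5, 7.5) is not intersected at this z (z outside [-1, 11]); Subtracting the remaining from the first: the first operand is absent here, so nothing remains; the cube at (-1.5, -1) is present — its section is the full 8.5×13.5 rectangle; Taking the union: only the 8.5×13.5 cube at (-1.5, -1) is present, so the union is just that shape — 1 connected region. The outline is a single polygon with 4 vertices. Extrusion per mm of travel: 0.4 × 0.24 / (π × 0.875²) = 0.039912. Accumulating E over each segment gives final E = 1.7561.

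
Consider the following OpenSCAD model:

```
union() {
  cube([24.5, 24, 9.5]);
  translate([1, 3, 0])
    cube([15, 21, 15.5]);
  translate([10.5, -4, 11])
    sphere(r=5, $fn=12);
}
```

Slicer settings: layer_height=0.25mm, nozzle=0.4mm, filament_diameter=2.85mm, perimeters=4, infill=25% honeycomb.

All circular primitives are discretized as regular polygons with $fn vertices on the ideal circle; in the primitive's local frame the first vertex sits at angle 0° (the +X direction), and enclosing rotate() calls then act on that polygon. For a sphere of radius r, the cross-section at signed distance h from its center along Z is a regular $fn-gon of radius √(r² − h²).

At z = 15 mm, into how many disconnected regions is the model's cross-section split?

At z = 15 mm: the cube does not reach this height (z outside [0, 9.5]); the 15×21 cube at (1, 3) contributes its full rectangle; the sphere at (10.5, -4): section is a regular 12-gon, circumradius = √(r²−h²) = √(5²−4²) = 3.000; Combining (union): the 2 present regions are separate (no shared area or edge), so areas and boundary lengths simply add and each stays a separate island — 2 connected regions. The result has 2 disconnected regions.

2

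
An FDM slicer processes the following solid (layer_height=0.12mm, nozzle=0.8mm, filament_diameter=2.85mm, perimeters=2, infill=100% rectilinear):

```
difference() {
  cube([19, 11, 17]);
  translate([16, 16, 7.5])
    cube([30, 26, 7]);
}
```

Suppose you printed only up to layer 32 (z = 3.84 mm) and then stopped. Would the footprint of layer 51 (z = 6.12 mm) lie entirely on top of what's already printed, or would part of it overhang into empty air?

entirely on top

Compare the two slices. At z = 3.84: the 19×11 cube contributes its full rectangle (area 209.00 mm²); the cube at (16, 16) does not reach this height (z outside [7.5, 14.5]); Subtracting the remaining from the first: none of the subtracted shapes is present at this height, so the 19×11 cube is unchanged — area = 209.00 mm². At z = 6.12: the 19×11 cube contributes its full rectangle (area 209.00 mm²); the cube at (16, 16) does not reach this height (z outside [7.5, 14.5]); Taking the first minus the rest: none of the subtracted shapes is present at this height, so the 19×11 cube is unchanged — area = 209.00 mm². Checking containment: the cross-section at z = 6.12 is a subset of the cross-section at z = 3.84.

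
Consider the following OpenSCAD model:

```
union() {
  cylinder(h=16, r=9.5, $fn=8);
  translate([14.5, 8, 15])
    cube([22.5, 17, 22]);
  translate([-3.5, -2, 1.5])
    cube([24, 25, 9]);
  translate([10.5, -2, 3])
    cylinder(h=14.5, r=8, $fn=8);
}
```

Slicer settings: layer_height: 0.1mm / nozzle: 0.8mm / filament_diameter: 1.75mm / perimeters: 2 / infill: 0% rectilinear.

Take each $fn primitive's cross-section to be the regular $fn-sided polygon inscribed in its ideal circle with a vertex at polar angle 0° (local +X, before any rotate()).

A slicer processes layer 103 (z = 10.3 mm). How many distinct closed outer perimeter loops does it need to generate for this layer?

1

At z = 10.3 mm: the cylinder: section is a regular 8-gon, circumradius r=9.5; the cube at (14.5, 8) is not intersected at this z (z outside [15, 37]); the cube at (-3.5, -2) is present — its section is the full 24×25 rectangle; the cylinder at (10.5, -2): section is a regular 8-gon, circumradius r=8; Merging all regions: the regions partially overlap (shared area 231.01 mm²), so overlapping operands fuse into one piece — 1 connected region. The result has 1 disconnected region.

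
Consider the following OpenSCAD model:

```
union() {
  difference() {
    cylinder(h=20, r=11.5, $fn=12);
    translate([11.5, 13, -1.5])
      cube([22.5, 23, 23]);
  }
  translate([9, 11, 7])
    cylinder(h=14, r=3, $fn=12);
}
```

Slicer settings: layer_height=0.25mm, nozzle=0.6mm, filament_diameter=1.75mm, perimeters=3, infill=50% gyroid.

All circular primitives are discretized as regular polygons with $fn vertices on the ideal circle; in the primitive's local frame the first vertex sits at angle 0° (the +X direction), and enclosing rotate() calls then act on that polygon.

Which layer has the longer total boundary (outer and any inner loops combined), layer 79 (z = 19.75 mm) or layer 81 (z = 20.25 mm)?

Layer 79 (z = 19.75): the r=11.5 cylinder contributes a regular 12-gon of circumradius 11.5 (perimeter = 2·12·11.500·sin(180°/12) = 71.43 mm); the cube at (11.5, 13) is present — its section is the full 22.5×23 rectangle (perimeter 91.00 mm); After the difference (first − rest): starting from the r=11.5 cylinder, the 22.5×23 cube at (11.5, 13) misses the remaining region (no effect) — boundary = 71.43 mm; the r=3 cylinder at (9, 11) gives a regular 12-gon of circumradius 3 (constant along its height) (perimeter = 2·12·3.000·sin(180°/12) = 18.63 mm); Merging all regions: the 2 present regions are separate (no shared area or edge), so areas and boundary lengths simply add and each stays a separate island — boundary = 90.07 mm. So its perimeter = 90.07 mm. Layer 81 (z = 20.25): the cylinder does not reach this height (z outside [0, 20]); the 22.5×23 cube at (11.5, 13) contributes its full rectangle (perimeter 91.00 mm); Taking the first minus the rest: the first operand is absent here, so nothing remains; the r=3 cylinder at (9, 11) contributes a regular 12-gon of circumradius 3 (perimeter = 2·12·3.000·sin(180°/12) = 18.63 mm); Combining (union): only the r=3 cylinder at (9, 11) is present, so the union is just that shape — boundary = 18.63 mm. So its perimeter = 18.63 mm. Layer 79 is larger (90.07 vs 18.63 mm).

layer 79 (z = 19.75 mm)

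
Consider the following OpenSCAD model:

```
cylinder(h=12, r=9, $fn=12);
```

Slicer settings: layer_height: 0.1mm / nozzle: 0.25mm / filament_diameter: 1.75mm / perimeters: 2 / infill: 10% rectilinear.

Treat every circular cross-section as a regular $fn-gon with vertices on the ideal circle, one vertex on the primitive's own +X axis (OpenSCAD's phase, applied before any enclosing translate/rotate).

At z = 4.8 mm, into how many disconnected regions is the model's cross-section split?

1

At z = 4.8 mm: the cylinder: section is a regular 12-gon, circumradius r=9. The result has 1 disconnected region.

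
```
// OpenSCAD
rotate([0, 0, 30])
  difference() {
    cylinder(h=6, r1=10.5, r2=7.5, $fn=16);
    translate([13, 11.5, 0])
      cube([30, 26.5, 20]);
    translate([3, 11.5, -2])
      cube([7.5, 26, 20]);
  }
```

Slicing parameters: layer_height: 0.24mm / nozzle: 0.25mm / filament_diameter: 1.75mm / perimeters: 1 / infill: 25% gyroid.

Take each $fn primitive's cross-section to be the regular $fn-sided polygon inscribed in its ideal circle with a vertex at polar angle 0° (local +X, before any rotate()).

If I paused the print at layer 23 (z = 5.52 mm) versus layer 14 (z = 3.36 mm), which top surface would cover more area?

Layer 23 (z = 5.52): the cone contributes a regular 16-gon of circumradius 7.740 (interpolated between r1=10.5 and r2=7.5 at t=0.920) (area = (16/2)·7.740²·sin(360°/16) = 183.41 mm²); the cube at (13, 11.5) is present — its section is the full 30×26.5 rectangle (area 795.00 mm²); the cube at (3, 11.5) (footprint 7.5×26) is included at this height (area 195.00 mm²); After the difference (first − rest): starting from the cone (183.41 mm²), the 30×26.5 cube at (13, 11.5) misses the remaining region (no effect); the 7.5×26 cube at (3, 11.5) misses the remaining region (no effect) — area = 183.41 mm²; (rotated 30° about Z; rotation is an isometry so areas/perimeters/island counts are preserved). So its area = 183.41 mm². Layer 14 (z = 3.36): the cone contributes a regular 16-gon of circumradius 8.820 (interpolated between r1=10.5 and r2=7.5 at t=0.560) (area = (16/2)·8.820²·sin(360°/16) = 238.16 mm²); the cube at (13, 11.5) (footprint 30×26.5) is included at this height (area 795.00 mm²); the cube at (3, 11.5) is present — its section is the full 7.5×26 rectangle (area 195.00 mm²); After the difference (first − rest): starting from the cone (238.16 mm²), the 30×26.5 cube at (13, 11.5) misses the remaining region (no effect); the 7.5×26 cube at (3, 11.5) misses the remaining region (no effect) — area = 238.16 mm²; (rotated 30° about Z; rotation is an isometry so areas/perimeters/island counts are preserved). So its area = 238.16 mm². Layer 14 is larger (238.16 vs 183.41 mm²).

layer 14 (z = 3.36 mm)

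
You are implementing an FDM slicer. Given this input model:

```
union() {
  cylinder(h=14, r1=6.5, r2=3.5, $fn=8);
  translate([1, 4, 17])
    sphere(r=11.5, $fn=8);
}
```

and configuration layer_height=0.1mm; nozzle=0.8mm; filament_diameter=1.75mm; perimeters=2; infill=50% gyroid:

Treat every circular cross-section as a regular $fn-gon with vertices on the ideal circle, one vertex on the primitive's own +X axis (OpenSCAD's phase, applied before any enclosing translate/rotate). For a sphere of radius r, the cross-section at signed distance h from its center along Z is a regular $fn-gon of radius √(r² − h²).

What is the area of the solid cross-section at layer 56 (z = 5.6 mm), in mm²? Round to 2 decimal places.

At z = 5.6 mm: the cone contributes a regular 8-gon of circumradius 5.300 (interpolated between r1=6.5 and r2=3.5 at t=0.400) (area = (8/2)·5.300²·sin(360°/8) = 79.45 mm²); the r=11.5 sphere at (1, 4) slices to a regular 8-gon of circumradius 1.513 (√(r²−h²) with h=11.4 from center) (area = (8/2)·1.513²·sin(360°/8) = 6.48 mm²); Taking the union: the regions partially overlap — summed areas 85.93 mm² minus the doubly-counted overlap 5.47 mm² gives 80.46 mm² — area = 80.46 mm². Overall, the cross-section is a single solid region. Net area = 80.46 mm².

80.46 mm²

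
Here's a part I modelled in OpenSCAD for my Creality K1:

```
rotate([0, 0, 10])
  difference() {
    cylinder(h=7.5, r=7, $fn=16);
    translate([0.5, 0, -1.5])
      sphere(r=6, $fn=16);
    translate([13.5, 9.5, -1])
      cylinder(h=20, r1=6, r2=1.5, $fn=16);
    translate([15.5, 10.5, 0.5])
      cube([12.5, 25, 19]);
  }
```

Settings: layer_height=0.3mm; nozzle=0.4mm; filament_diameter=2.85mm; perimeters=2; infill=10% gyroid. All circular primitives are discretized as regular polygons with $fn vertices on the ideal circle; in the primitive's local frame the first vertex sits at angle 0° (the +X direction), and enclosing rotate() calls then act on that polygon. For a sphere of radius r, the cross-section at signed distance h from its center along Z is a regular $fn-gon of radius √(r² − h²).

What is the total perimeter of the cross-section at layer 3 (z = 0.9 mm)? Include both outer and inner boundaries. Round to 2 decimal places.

At z = 0.9 mm: the r=7 cylinder contributes a regular 16-gon of circumradius 7 (perimeter = 2·16·7.000·sin(180°/16) = 43.70 mm); the r=6 sphere at (0.5, 0) slices to a regular 16-gon of circumradius 5.499 (√(r²−h²) with h=2.4 from center) (perimeter = 2·16·5.499·sin(180°/16) = 34.33 mm); the cone at (13.5, 9.5) contributes a regular 16-gon of circumradius 5.572 (interpolated between r1=6 and r2=1.5 at t=0.095) (perimeter = 2·16·5.572·sin(180°/16) = 34.79 mm); the cube at (15.5, 10.5) (footprint 12.5×25) is included at this height (perimeter 75.00 mm); After the difference (first − rest): starting from the r=7 cylinder, the r=6 sphere at (0.5, 0) lies wholly inside it (removes its full 92.58 mm² and its 34.33 mm outline becomes a hole wall); the cone at (13.5, 9.5) misses the remaining region (no effect); the 12.5×25 cube at (15.5, 10.5) misses the remaining region (no effect) — boundary (outer + 1 inner loop) = 78.03 mm; (rotated 10° about Z; rotation is an isometry so areas/perimeters/island counts are preserved). Overall, the cross-section is one region with 1 hole. Total boundary length (outer + inner) = 78.03 mm.

78.03 mm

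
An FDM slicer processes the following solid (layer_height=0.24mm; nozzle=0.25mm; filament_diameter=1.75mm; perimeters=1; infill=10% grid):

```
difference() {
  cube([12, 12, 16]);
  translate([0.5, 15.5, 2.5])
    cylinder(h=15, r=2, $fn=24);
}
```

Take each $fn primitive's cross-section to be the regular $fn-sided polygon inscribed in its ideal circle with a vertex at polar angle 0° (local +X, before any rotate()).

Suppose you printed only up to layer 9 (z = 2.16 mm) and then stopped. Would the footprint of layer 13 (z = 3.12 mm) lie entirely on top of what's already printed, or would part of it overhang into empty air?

Compare the two slices. At z = 2.16: the cube (footprint 12×12) is included at this height (area 144.00 mm²); the cylinder at (0.5, 15.5) is absent (z outside [2.5, 17.5]); Subtracting the remaining from the first: none of the subtracted shapes is present at this height, so the 12×12 cube is unchanged — area = 144.00 mm². At z = 3.12: the cube (footprint 12×12) is included at this height (area 144.00 mm²); the r=2 cylinder at (0.5, 15.5) contributes a regular 24-gon of circumradius 2 (area = (24/2)·2.000²·sin(360°/24) = 12.42 mm²); After the difference (first − rest): starting from the 12×12 cube (144.00 mm²), the r=2 cylinder at (0.5, 15.5) misses the remaining region (no effect) — area = 144.00 mm². Checking containment: the cross-section at z = 3.12 is a subset of the cross-section at z = 2.16.

entirely on top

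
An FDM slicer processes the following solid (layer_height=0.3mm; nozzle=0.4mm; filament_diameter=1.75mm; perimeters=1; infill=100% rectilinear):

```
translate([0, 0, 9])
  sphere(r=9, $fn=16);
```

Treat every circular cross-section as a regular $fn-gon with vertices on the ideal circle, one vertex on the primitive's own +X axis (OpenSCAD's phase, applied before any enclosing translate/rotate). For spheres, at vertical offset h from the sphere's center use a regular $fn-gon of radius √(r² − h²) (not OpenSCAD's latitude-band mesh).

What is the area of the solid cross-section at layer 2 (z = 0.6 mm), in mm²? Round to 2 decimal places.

At z = 0.6 mm: the r=9 sphere contributes a regular 16-gon of circumradius √(9²−8.4²) = 3.231 (area = (16/2)·3.231²·sin(360°/16) = 31.96 mm²). Overall, the cross-section is a single solid region. Net area = 31.96 mm².

31.96 mm²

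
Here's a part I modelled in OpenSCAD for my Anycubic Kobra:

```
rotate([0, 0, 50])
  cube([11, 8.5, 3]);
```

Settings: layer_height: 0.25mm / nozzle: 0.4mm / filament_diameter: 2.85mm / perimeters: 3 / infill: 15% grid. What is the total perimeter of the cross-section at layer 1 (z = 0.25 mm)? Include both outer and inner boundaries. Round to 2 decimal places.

39.00 mm

At z = 0.25 mm: the 11×8.5 cube contributes its full rectangle (perimeter 39.00 mm); (whole slice rotated 50° about Z — lengths, areas and connectivity unchanged). Overall, the cross-section is a single solid region. Total boundary length (outer) = 39.00 mm.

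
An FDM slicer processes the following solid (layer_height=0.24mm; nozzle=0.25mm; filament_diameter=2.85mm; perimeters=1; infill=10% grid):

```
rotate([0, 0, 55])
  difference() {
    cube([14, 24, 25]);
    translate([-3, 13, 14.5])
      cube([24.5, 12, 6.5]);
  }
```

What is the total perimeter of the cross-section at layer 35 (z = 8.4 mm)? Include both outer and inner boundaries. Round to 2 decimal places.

At z = 8.4 mm: the cube is present — its section is the full 14×24 rectangle (perimeter 76.00 mm); the cube at (-3, 13) does not reach this height (z outside [14.5, 21]); Subtracting the remaining from the first: none of the subtracted shapes is present at this height, so the 14×24 cube is unchanged — boundary = 76.00 mm; (whole slice rotated 55° about Z — lengths, areas and connectivity unchanged). Overall, the cross-section is a single solid region. Total boundary length (outer) = 76.00 mm.

76.00 mm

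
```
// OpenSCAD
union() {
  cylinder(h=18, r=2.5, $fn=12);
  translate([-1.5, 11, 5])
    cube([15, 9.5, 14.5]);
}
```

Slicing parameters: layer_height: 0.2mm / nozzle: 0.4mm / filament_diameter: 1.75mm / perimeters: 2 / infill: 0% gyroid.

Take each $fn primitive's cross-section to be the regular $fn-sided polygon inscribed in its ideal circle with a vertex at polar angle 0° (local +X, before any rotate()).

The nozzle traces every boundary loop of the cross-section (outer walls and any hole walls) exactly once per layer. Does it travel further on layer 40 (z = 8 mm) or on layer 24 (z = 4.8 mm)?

Layer 40 (z = 8): the r=2.5 cylinder contributes a regular 12-gon of circumradius 2.5 (perimeter = 2·12·2.500·sin(180°/12) = 15.53 mm); the cube at (-1.5, 11) is present — its section is the full 15×9.5 rectangle (perimeter 49.00 mm); Combining (union): the 2 present regions are separate (no shared area or edge), so areas and boundary lengths simply add and each stays a separate island — boundary = 64.53 mm. So its perimeter = 64.53 mm. Layer 24 (z = 4.8): the r=2.5 cylinder contributes a regular 12-gon of circumradius 2.5 (perimeter = 2·12·2.500·sin(180°/12) = 15.53 mm); the cube at (-1.5, 11) does not reach this height (z outside [5, 19.5]); Taking the union: only the r=2.5 cylinder is present, so the union is just that shape — boundary = 15.53 mm. So its perimeter = 15.53 mm. Layer 40 is larger (64.53 vs 15.53 mm).

layer 40 (z = 8 mm)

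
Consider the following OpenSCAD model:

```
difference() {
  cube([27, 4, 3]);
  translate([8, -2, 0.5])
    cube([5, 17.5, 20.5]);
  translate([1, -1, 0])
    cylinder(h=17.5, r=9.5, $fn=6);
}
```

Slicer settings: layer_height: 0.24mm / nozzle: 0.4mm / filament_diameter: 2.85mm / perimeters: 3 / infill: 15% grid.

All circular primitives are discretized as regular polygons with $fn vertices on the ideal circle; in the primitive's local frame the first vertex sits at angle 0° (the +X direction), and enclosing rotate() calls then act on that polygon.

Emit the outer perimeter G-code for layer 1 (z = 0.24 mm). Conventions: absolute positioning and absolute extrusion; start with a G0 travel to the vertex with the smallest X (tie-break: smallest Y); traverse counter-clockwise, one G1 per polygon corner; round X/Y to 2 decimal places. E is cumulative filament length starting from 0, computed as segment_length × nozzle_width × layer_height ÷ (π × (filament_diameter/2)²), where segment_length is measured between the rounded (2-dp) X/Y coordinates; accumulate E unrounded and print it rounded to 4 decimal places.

At z = 0.24 mm: the 27×4 cube contributes its full rectangle; the cube at (8, -2) does not reach this height (z outside [0.5, 21]); the r=9.5 cylinder at (1, -1) gives a regular 6-gon of circumradius 9.5 (constant along its height); Subtracting the remaining from the first: starting from the 27×4 cube, the r=9.5 cylinder at (1, -1) partially overlaps it — only the 35.07 mm² overlap (of its 234.48 mm²) is removed, clipping the outline — 1 connected region. The outline is a single polygon with 4 vertices. Extrusion per mm of travel: 0.4 × 0.24 / (π × 1.425²) = 0.015048. Accumulating E over each segment gives final E = 0.6785.

G0 X7.61 Y4.00 Z0.24
G1 X9.92 Y0.00 E0.0695
G1 X27.00 Y0.00 E0.3265
G1 X27.00 Y4.00 E0.3867
G1 X7.61 Y4.00 E0.6785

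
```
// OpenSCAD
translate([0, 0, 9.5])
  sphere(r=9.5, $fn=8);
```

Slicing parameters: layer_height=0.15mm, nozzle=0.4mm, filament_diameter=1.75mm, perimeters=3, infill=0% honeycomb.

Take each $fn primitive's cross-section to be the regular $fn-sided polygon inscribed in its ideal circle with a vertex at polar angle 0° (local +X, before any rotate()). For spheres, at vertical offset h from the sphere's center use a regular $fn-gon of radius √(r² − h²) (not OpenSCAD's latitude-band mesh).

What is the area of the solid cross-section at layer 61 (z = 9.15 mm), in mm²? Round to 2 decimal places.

254.92 mm²

At z = 9.15 mm: the r=9.5 sphere contributes a regular 8-gon of circumradius √(9.5²−0.35²) = 9.494 (area = (8/2)·9.494²·sin(360°/8) = 254.92 mm²). Overall, the cross-section is a single solid region. Net area = 254.92 mm².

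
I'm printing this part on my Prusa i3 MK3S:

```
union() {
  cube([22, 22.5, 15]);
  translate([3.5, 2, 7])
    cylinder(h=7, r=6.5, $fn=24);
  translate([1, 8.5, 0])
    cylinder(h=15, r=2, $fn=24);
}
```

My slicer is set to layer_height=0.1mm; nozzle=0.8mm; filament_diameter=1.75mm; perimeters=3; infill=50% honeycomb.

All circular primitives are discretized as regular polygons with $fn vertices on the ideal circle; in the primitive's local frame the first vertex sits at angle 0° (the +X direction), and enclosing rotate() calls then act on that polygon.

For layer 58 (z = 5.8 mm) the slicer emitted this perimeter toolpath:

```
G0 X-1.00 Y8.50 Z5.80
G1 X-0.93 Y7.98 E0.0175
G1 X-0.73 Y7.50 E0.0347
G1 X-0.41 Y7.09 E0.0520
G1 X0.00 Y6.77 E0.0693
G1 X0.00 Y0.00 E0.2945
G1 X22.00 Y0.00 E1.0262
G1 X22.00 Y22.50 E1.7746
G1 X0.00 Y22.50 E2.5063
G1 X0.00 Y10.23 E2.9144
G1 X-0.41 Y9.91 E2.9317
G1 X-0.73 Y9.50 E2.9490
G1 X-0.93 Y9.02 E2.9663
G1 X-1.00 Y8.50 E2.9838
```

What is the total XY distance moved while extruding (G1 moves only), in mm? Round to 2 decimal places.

Sum the Euclidean lengths of each G1 segment: total = 89.71 mm.

89.71 mm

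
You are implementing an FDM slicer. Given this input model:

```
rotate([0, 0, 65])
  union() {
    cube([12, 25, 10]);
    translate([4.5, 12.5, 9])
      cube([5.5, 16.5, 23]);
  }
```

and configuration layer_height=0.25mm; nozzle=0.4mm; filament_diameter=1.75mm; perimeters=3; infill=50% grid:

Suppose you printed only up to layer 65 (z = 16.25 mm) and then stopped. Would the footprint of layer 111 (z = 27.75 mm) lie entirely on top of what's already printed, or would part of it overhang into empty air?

Compare the two slices. At z = 16.25: the cube is absent (z outside [0, 10]); the cube at (4.5, 12.5) is present — its section is the full 5.5×16.5 rectangle (area 90.75 mm²); Merging all regions: only the 5.5×16.5 cube at (4.5, 12.5) is present, so the union is just that shape — area = 90.75 mm²; (whole slice rotated 65° about Z — lengths, areas and connectivity unchanged). At z = 27.75: the cube is absent (z outside [0, 10]); the cube at (4.5, 12.5) is present — its section is the full 5.5×16.5 rectangle (area 90.75 mm²); Combining (union): only the 5.5×16.5 cube at (4.5, 12.5) is present, so the union is just that shape — area = 90.75 mm²; (rotated 65° about Z; rotation is an isometry so areas/perimeters/island counts are preserved). Checking containment: the cross-section at z = 27.75 is a subset of the cross-section at z = 16.25.

entirely on top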